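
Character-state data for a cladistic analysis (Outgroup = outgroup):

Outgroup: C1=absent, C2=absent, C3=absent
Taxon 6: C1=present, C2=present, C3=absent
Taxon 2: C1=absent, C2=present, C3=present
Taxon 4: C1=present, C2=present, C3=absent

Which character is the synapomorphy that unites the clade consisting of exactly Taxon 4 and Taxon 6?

C1

The outgroup has state 'absent' for every character, so 'present' is the derived state throughout.
Only Taxon 4 and Taxon 6 show the derived state 'present' for C1, supporting them as a clade.
All ingroup taxa share the derived state 'present' for C2; it defines the ingroup but does not resolve relationships within it.
C3 (derived state 'present') is unique to Taxon 2 (autapomorphy; uninformative for grouping).
Most parsimonious ingroup topology: ((Taxon 6,Taxon 4),Taxon 2).
The clade {Taxon 4, Taxon 6} is supported by C1: its derived state 'present' occurs in exactly those taxa and in no other taxon (including the outgroup).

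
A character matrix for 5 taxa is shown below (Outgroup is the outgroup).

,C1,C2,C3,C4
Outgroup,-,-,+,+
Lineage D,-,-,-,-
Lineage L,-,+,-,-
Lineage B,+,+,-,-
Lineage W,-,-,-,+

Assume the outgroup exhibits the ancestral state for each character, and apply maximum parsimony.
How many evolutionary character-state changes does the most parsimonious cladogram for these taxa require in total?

Character polarity is set by the outgroup: the derived state is whichever differs from the outgroup's state, so for C3, C4 the derived state is '-', and for the remaining characters it is '+'.
C1: derived state '+' in Lineage B only — an autapomorphy, so it tells us nothing about relationships among taxa.
Only Lineage B and Lineage L show the derived state '+' for C2, supporting them as a clade.
C3 (derived state '-') is shared by all ingroup taxa — unites the whole ingroup.
C4: derived state '-' in Lineage B, Lineage D, and Lineage L only — synapomorphy for {Lineage B, Lineage D, Lineage L}.
Most parsimonious ingroup topology: (Lineage W,((Lineage L,Lineage B),Lineage D)).
Changes per character on this tree: C1: 1; C2: 1; C3: 1; C4: 1.
Total = 4.

4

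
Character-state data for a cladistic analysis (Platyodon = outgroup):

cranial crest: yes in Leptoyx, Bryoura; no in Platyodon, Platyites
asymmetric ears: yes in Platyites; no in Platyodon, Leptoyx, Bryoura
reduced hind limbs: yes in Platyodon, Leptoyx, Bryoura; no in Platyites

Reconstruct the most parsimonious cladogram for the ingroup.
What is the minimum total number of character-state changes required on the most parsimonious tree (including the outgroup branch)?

Character polarity is set by the outgroup: the derived state is whichever differs from the outgroup's state, so for reduced hind limbs the derived state is 'no', and for the remaining characters it is 'yes'.
Only Bryoura and Leptoyx show the derived state 'yes' for cranial crest, supporting them as a clade.
asymmetric ears (derived state 'yes') is unique to Platyites (autapomorphy; uninformative for grouping).
reduced hind limbs (derived state 'no') is unique to Platyites (autapomorphy; uninformative for grouping).
Most parsimonious ingroup topology: ((Leptoyx,Bryoura),Platyites).
Changes per character on this tree: cranial crest: 1; asymmetric ears: 1; reduced hind limbs: 1.
Total = 3.

3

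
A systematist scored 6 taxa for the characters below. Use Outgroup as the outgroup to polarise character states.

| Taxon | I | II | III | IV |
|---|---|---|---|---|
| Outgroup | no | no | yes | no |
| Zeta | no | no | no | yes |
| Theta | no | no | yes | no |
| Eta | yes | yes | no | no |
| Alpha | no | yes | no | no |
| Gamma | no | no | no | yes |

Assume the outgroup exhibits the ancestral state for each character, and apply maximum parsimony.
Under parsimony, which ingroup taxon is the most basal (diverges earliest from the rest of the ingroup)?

Character polarity is set by the outgroup: the derived state is whichever differs from the outgroup's state, so for III the derived state is 'no', and for the remaining characters it is 'yes'.
I (derived state 'yes') is unique to Eta (autapomorphy; uninformative for grouping).
II: derived state 'yes' in Alpha and Eta only — synapomorphy for {Alpha, Eta}.
III (derived state 'no') is shared by Alpha, Eta, Gamma, and Zeta — a synapomorphy uniting that clade.
IV (derived state 'yes') is shared by Gamma and Zeta — a synapomorphy uniting that clade.
Most parsimonious ingroup topology: (((Zeta,Gamma),(Eta,Alpha)),Theta).
Theta is sister to the clade containing all other ingroup taxa, so it is the earliest-diverging (most basal) ingroup lineage.

Theta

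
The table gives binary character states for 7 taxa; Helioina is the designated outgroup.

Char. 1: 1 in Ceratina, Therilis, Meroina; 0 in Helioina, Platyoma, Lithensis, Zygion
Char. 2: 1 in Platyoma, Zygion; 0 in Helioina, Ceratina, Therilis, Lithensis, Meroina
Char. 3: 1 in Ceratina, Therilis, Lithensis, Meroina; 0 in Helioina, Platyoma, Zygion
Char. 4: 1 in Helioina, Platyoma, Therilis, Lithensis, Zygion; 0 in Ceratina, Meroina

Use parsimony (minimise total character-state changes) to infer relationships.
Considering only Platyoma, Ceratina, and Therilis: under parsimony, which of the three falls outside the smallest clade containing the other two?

Platyoma

Character polarity is set by the outgroup: the derived state is whichever differs from the outgroup's state, so for Char. 4 the derived state is '0', and for the remaining characters it is '1'.
Char. 1 (derived state '1') is shared by Ceratina, Meroina, and Therilis — a synapomorphy uniting that clade.
Char. 2: derived state '1' in Platyoma and Zygion only — synapomorphy for {Platyoma, Zygion}.
Char. 3: derived state '1' in Ceratina, Lithensis, Meroina, and Therilis only — synapomorphy for {Ceratina, Lithensis, Meroina, Therilis}.
Only Ceratina and Meroina show the derived state '0' for Char. 4, supporting them as a clade.
Most parsimonious ingroup topology: ((((Ceratina,Meroina),Therilis),Lithensis),(Platyoma,Zygion)).
Therilis and Ceratina share a more recent common ancestor with each other than either does with Platyoma, so Platyoma is the least closely related of the three.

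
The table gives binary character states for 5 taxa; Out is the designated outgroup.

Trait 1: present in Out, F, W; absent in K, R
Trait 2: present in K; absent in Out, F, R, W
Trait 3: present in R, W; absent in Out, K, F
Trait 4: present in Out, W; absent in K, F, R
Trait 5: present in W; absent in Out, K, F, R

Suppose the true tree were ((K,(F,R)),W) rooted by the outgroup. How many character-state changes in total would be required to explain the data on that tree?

Map each character onto ((K,(F,R)),W) (rooted by Out) and count the minimum state changes it requires (Fitch parsimony):
Trait 1: 2; Trait 2: 1; Trait 3: 2; Trait 4: 1; Trait 5: 1.
Total tree length = 7.

7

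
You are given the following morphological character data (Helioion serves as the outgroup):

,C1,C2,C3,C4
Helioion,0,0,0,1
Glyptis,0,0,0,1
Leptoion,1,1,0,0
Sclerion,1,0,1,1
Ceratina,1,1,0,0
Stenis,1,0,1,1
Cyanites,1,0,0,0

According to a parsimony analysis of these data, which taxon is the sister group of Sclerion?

Stenis

Character polarity is set by the outgroup: the derived state is whichever differs from the outgroup's state, so for C4 the derived state is '0', and for the remaining characters it is '1'.
Only Ceratina, Cyanites, Leptoion, Sclerion, and Stenis show the derived state '1' for C1, supporting them as a clade.
C2 (derived state '1') is shared by Ceratina and Leptoion — a synapomorphy uniting that clade.
C3 (derived state '1') is shared by Sclerion and Stenis — a synapomorphy uniting that clade.
C4: derived state '0' in Ceratina, Cyanites, and Leptoion only — synapomorphy for {Ceratina, Cyanites, Leptoion}.
Most parsimonious ingroup topology: (Glyptis,(((Leptoion,Ceratina),Cyanites),(Sclerion,Stenis))).
Sclerion and Stenis form a cherry on this tree, so they are sister taxa.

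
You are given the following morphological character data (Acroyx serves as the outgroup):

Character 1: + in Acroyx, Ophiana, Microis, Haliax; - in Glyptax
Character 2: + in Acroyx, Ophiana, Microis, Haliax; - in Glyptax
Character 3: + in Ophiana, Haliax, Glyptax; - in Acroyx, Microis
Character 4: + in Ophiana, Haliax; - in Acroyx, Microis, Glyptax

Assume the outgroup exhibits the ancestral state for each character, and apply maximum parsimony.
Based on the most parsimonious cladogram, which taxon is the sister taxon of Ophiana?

Character polarity is set by the outgroup: the derived state is whichever differs from the outgroup's state, so for Character 1, Character 2 the derived state is '-', and for the remaining characters it is '+'.
Character 1 (derived state '-') is unique to Glyptax (autapomorphy; uninformative for grouping).
Character 2 (derived state '-') is unique to Glyptax (autapomorphy; uninformative for grouping).
Character 3 (derived state '+') is shared by Glyptax, Haliax, and Ophiana — a synapomorphy uniting that clade.
Character 4: derived state '+' in Haliax and Ophiana only — synapomorphy for {Haliax, Ophiana}.
Most parsimonious ingroup topology: (((Ophiana,Haliax),Glyptax),Microis).
Ophiana and Haliax form a cherry on this tree, so they are sister taxa.

Haliax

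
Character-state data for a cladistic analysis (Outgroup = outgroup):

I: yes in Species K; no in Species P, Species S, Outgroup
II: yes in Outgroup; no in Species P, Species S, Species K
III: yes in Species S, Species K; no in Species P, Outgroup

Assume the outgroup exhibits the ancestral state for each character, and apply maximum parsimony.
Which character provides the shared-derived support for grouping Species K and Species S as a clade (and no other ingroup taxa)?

Character polarity is set by the outgroup: the derived state is whichever differs from the outgroup's state, so for II the derived state is 'no', and for the remaining characters it is 'yes'.
I: derived state 'yes' in Species K only — an autapomorphy, so it tells us nothing about relationships among taxa.
II (derived state 'no') is shared by all ingroup taxa — unites the whole ingroup.
III: derived state 'yes' in Species K and Species S only — synapomorphy for {Species K, Species S}.
Most parsimonious ingroup topology: ((Species K,Species S),Species P).
The clade {Species K, Species S} is supported by III: its derived state 'yes' occurs in exactly those taxa and in no other taxon (including the outgroup).

III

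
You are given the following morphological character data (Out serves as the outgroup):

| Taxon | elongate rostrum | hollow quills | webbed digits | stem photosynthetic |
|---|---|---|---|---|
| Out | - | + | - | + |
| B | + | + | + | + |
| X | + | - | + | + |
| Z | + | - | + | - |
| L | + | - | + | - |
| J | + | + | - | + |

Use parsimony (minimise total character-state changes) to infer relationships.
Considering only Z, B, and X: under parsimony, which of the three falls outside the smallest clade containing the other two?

B

Character polarity is set by the outgroup: the derived state is whichever differs from the outgroup's state, so for hollow quills, stem photosynthetic the derived state is '-', and for the remaining characters it is '+'.
elongate rostrum (derived state '+') is shared by all ingroup taxa — unites the whole ingroup.
hollow quills: derived state '-' in L, X, and Z only — synapomorphy for {L, X, Z}.
Only B, L, X, and Z show the derived state '+' for webbed digits, supporting them as a clade.
stem photosynthetic: derived state '-' in L and Z only — synapomorphy for {L, Z}.
Most parsimonious ingroup topology: ((B,(X,(Z,L))),J).
X and Z share a more recent common ancestor with each other than either does with B, so B is the least closely related of the three.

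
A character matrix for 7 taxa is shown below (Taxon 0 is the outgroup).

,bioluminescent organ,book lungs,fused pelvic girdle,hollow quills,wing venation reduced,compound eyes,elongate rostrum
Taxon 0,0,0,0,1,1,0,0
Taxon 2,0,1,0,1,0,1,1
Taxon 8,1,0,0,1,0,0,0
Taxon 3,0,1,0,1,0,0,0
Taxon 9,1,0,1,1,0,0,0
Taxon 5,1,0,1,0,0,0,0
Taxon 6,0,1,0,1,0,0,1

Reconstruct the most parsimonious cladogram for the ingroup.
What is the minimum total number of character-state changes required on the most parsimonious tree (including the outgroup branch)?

7

Character polarity is set by the outgroup: the derived state is whichever differs from the outgroup's state, so for hollow quills, wing venation reduced the derived state is '0', and for the remaining characters it is '1'.
bioluminescent organ (derived state '1') is shared by Taxon 5, Taxon 8, and Taxon 9 — a synapomorphy uniting that clade.
Only Taxon 2, Taxon 3, and Taxon 6 show the derived state '1' for book lungs, supporting them as a clade.
fused pelvic girdle (derived state '1') is shared by Taxon 5 and Taxon 9 — a synapomorphy uniting that clade.
hollow quills (derived state '0') is unique to Taxon 5 (autapomorphy; uninformative for grouping).
All ingroup taxa share the derived state '0' for wing venation reduced; it defines the ingroup but does not resolve relationships within it.
compound eyes (derived state '1') is unique to Taxon 2 (autapomorphy; uninformative for grouping).
elongate rostrum: derived state '1' in Taxon 2 and Taxon 6 only — synapomorphy for {Taxon 2, Taxon 6}.
Most parsimonious ingroup topology: (((Taxon 2,Taxon 6),Taxon 3),(Taxon 8,(Taxon 9,Taxon 5))).
Changes per character on this tree: bioluminescent organ: 1; book lungs: 1; fused pelvic girdle: 1; hollow quills: 1; wing venation reduced: 1; compound eyes: 1; elongate rostrum: 1.
Total = 7.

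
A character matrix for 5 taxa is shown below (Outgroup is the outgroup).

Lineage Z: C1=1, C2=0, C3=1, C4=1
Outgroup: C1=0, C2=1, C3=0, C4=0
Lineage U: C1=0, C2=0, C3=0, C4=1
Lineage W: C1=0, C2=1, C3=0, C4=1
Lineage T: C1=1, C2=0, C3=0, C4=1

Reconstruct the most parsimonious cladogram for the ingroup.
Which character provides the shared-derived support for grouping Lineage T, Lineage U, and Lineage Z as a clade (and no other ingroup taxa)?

C2

Character polarity is set by the outgroup: the derived state is whichever differs from the outgroup's state, so for C2 the derived state is '0', and for the remaining characters it is '1'.
Only Lineage T and Lineage Z show the derived state '1' for C1, supporting them as a clade.
Only Lineage T, Lineage U, and Lineage Z show the derived state '0' for C2, supporting them as a clade.
C3 (derived state '1') is unique to Lineage Z (autapomorphy; uninformative for grouping).
All ingroup taxa share the derived state '1' for C4; it defines the ingroup but does not resolve relationships within it.
Most parsimonious ingroup topology: (((Lineage T,Lineage Z),Lineage U),Lineage W).
The clade {Lineage T, Lineage U, Lineage Z} is supported by C2: its derived state '0' occurs in exactly those taxa and in no other taxon (including the outgroup).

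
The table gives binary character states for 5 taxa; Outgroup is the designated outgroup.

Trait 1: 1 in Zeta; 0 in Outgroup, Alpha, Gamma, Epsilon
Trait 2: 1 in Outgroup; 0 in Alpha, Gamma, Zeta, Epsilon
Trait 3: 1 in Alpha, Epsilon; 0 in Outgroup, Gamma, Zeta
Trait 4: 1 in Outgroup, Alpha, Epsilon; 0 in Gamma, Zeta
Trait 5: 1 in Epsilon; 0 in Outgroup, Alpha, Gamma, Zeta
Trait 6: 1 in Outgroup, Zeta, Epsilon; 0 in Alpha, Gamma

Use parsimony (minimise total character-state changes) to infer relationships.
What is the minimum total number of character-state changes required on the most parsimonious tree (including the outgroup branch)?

Character polarity is set by the outgroup: the derived state is whichever differs from the outgroup's state, so for Trait 2, Trait 4, Trait 6 the derived state is '0', and for the remaining characters it is '1'.
Trait 1: derived state '1' in Zeta only — an autapomorphy, so it tells us nothing about relationships among taxa.
All ingroup taxa share the derived state '0' for Trait 2; it defines the ingroup but does not resolve relationships within it.
Trait 3: derived state '1' in Alpha and Epsilon only — synapomorphy for {Alpha, Epsilon}.
Only Gamma and Zeta show the derived state '0' for Trait 4, supporting them as a clade.
Trait 5 (derived state '1') is unique to Epsilon (autapomorphy; uninformative for grouping).
Trait 6 (state '0') occurs in Alpha and Gamma but conflicts with the nesting implied by the other characters — most parsimoniously interpreted as homoplasy.
Most parsimonious ingroup topology: ((Alpha,Epsilon),(Gamma,Zeta)).
Changes per character on this tree: Trait 1: 1; Trait 2: 1; Trait 3: 1; Trait 4: 1; Trait 5: 1; Trait 6: 2.
Total = 7.

7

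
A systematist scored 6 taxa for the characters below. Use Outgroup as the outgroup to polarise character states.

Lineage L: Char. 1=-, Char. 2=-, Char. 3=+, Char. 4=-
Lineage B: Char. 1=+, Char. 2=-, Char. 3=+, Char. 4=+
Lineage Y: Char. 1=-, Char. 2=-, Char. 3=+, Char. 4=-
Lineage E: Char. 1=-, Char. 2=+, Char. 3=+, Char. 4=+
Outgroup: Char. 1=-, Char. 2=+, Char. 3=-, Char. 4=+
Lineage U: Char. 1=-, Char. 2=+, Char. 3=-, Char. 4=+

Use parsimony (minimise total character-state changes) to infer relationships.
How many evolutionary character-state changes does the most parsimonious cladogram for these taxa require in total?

Character polarity is set by the outgroup: the derived state is whichever differs from the outgroup's state, so for Char. 2, Char. 4 the derived state is '-', and for the remaining characters it is '+'.
Char. 1 (derived state '+') is unique to Lineage B (autapomorphy; uninformative for grouping).
Only Lineage B, Lineage L, and Lineage Y show the derived state '-' for Char. 2, supporting them as a clade.
Char. 3: derived state '+' in Lineage B, Lineage E, Lineage L, and Lineage Y only — synapomorphy for {Lineage B, Lineage E, Lineage L, Lineage Y}.
Only Lineage L and Lineage Y show the derived state '-' for Char. 4, supporting them as a clade.
Most parsimonious ingroup topology: (((Lineage B,(Lineage Y,Lineage L)),Lineage E),Lineage U).
Changes per character on this tree: Char. 1: 1; Char. 2: 1; Char. 3: 1; Char. 4: 1.
Total = 4.

4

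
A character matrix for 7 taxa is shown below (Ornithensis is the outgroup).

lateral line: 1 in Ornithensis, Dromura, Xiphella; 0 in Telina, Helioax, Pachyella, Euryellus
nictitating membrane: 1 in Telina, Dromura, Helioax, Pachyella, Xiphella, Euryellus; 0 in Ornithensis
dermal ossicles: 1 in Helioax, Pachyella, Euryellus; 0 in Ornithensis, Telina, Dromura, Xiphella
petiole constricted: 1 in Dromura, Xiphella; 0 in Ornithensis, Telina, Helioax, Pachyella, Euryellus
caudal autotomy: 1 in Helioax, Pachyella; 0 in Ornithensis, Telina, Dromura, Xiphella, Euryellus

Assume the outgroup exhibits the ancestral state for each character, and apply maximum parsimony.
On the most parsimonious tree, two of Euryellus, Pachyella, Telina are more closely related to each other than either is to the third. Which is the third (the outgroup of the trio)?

Telina

Character polarity is set by the outgroup: the derived state is whichever differs from the outgroup's state, so for lateral line the derived state is '0', and for the remaining characters it is '1'.
lateral line (derived state '0') is shared by Euryellus, Helioax, Pachyella, and Telina — a synapomorphy uniting that clade.
nictitating membrane (derived state '1') is shared by all ingroup taxa — unites the whole ingroup.
Only Euryellus, Helioax, and Pachyella show the derived state '1' for dermal ossicles, supporting them as a clade.
petiole constricted (derived state '1') is shared by Dromura and Xiphella — a synapomorphy uniting that clade.
Only Helioax and Pachyella show the derived state '1' for caudal autotomy, supporting them as a clade.
Most parsimonious ingroup topology: ((Telina,((Helioax,Pachyella),Euryellus)),(Dromura,Xiphella)).
Euryellus and Pachyella share a more recent common ancestor with each other than either does with Telina, so Telina is the least closely related of the three.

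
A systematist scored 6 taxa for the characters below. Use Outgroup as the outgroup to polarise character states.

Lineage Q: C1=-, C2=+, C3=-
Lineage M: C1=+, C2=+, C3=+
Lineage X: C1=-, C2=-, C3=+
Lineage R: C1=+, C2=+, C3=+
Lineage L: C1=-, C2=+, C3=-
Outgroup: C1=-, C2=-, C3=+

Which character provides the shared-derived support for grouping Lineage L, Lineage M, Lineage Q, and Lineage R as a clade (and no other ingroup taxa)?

C2

Character polarity is set by the outgroup: the derived state is whichever differs from the outgroup's state, so for C3 the derived state is '-', and for the remaining characters it is '+'.
C1: derived state '+' in Lineage M and Lineage R only — synapomorphy for {Lineage M, Lineage R}.
C2: derived state '+' in Lineage L, Lineage M, Lineage Q, and Lineage R only — synapomorphy for {Lineage L, Lineage M, Lineage Q, Lineage R}.
C3: derived state '-' in Lineage L and Lineage Q only — synapomorphy for {Lineage L, Lineage Q}.
Most parsimonious ingroup topology: (((Lineage L,Lineage Q),(Lineage R,Lineage M)),Lineage X).
The clade {Lineage L, Lineage M, Lineage Q, Lineage R} is supported by C2: its derived state '+' occurs in exactly those taxa and in no other taxon (including the outgroup).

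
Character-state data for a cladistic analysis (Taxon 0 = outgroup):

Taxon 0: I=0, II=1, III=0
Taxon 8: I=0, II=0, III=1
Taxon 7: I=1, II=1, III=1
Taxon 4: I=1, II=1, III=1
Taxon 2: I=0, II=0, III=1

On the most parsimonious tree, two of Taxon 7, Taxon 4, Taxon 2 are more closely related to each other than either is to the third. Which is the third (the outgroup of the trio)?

Taxon 2

Character polarity is set by the outgroup: the derived state is whichever differs from the outgroup's state, so for II the derived state is '0', and for the remaining characters it is '1'.
I (derived state '1') is shared by Taxon 4 and Taxon 7 — a synapomorphy uniting that clade.
II (derived state '0') is shared by Taxon 2 and Taxon 8 — a synapomorphy uniting that clade.
III (derived state '1') is shared by all ingroup taxa — unites the whole ingroup.
Most parsimonious ingroup topology: ((Taxon 8,Taxon 2),(Taxon 7,Taxon 4)).
Taxon 4 and Taxon 7 share a more recent common ancestor with each other than either does with Taxon 2, so Taxon 2 is the least closely related of the three.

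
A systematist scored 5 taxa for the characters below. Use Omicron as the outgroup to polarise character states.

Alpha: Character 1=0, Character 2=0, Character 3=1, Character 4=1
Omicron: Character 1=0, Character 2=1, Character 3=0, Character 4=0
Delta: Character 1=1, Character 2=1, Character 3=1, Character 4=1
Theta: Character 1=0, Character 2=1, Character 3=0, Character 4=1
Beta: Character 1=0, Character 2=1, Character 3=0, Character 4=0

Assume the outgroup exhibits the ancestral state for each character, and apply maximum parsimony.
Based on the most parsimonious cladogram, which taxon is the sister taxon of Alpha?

Delta

Character polarity is set by the outgroup: the derived state is whichever differs from the outgroup's state, so for Character 2 the derived state is '0', and for the remaining characters it is '1'.
Character 1 (derived state '1') is unique to Delta (autapomorphy; uninformative for grouping).
Character 2: derived state '0' in Alpha only — an autapomorphy, so it tells us nothing about relationships among taxa.
Character 3 (derived state '1') is shared by Alpha and Delta — a synapomorphy uniting that clade.
Only Alpha, Delta, and Theta show the derived state '1' for Character 4, supporting them as a clade.
Most parsimonious ingroup topology: (((Alpha,Delta),Theta),Beta).
Alpha and Delta form a cherry on this tree, so they are sister taxa.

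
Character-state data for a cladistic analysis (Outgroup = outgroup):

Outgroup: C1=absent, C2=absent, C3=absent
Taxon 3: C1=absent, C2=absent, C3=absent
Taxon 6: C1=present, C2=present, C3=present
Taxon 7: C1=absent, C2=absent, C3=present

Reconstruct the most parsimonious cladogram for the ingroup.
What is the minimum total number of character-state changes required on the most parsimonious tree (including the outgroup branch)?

The outgroup has state 'absent' for every character, so 'present' is the derived state throughout.
C1: derived state 'present' in Taxon 6 only — an autapomorphy, so it tells us nothing about relationships among taxa.
C2 (derived state 'present') is unique to Taxon 6 (autapomorphy; uninformative for grouping).
C3: derived state 'present' in Taxon 6 and Taxon 7 only — synapomorphy for {Taxon 6, Taxon 7}.
Most parsimonious ingroup topology: (Taxon 3,(Taxon 6,Taxon 7)).
Changes per character on this tree: C1: 1; C2: 1; C3: 1.
Total = 3.

3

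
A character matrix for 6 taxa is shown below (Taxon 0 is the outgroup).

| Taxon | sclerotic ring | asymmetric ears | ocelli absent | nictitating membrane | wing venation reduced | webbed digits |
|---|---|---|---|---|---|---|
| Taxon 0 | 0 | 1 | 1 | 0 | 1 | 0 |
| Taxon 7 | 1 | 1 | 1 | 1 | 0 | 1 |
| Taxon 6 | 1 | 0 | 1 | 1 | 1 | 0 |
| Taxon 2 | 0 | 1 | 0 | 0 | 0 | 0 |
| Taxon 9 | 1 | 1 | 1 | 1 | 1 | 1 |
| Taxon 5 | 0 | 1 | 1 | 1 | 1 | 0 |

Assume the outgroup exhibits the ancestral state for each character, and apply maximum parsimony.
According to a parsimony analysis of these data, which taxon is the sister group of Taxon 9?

Taxon 7

Character polarity is set by the outgroup: the derived state is whichever differs from the outgroup's state, so for asymmetric ears, ocelli absent, wing venation reduced the derived state is '0', and for the remaining characters it is '1'.
sclerotic ring (derived state '1') is shared by Taxon 6, Taxon 7, and Taxon 9 — a synapomorphy uniting that clade.
asymmetric ears (derived state '0') is unique to Taxon 6 (autapomorphy; uninformative for grouping).
ocelli absent (derived state '0') is unique to Taxon 2 (autapomorphy; uninformative for grouping).
nictitating membrane (derived state '1') is shared by Taxon 5, Taxon 6, Taxon 7, and Taxon 9 — a synapomorphy uniting that clade.
wing venation reduced groups Taxon 2 and Taxon 7, which is incompatible with the clades supported by the remaining characters; treating it as convergent (homoplasy) costs fewer steps than any alternative tree.
Only Taxon 7 and Taxon 9 show the derived state '1' for webbed digits, supporting them as a clade.
Most parsimonious ingroup topology: ((((Taxon 7,Taxon 9),Taxon 6),Taxon 5),Taxon 2).
Taxon 9 and Taxon 7 form a cherry on this tree, so they are sister taxa.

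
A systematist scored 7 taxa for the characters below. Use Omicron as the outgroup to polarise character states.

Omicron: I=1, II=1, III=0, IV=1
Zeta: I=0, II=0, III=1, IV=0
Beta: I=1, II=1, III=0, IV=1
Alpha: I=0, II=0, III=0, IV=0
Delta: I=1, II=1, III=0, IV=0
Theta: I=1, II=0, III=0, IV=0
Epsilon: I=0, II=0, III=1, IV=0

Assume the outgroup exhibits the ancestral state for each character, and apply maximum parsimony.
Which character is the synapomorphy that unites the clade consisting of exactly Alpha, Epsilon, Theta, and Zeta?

Character polarity is set by the outgroup: the derived state is whichever differs from the outgroup's state, so for I, II, IV the derived state is '0', and for the remaining characters it is '1'.
Only Alpha, Epsilon, and Zeta show the derived state '0' for I, supporting them as a clade.
II: derived state '0' in Alpha, Epsilon, Theta, and Zeta only — synapomorphy for {Alpha, Epsilon, Theta, Zeta}.
Only Epsilon and Zeta show the derived state '1' for III, supporting them as a clade.
Only Alpha, Delta, Epsilon, Theta, and Zeta show the derived state '0' for IV, supporting them as a clade.
Most parsimonious ingroup topology: (((((Zeta,Epsilon),Alpha),Theta),Delta),Beta).
The clade {Alpha, Epsilon, Theta, Zeta} is supported by II: its derived state '0' occurs in exactly those taxa and in no other taxon (including the outgroup).

II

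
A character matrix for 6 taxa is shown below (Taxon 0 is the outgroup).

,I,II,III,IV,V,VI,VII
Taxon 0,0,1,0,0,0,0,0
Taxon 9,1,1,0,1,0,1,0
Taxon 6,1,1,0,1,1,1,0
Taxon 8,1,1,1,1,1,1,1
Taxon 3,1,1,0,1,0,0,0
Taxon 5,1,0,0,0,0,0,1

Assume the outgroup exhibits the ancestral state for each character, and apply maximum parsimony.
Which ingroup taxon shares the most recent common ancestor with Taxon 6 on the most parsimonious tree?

Taxon 8

Character polarity is set by the outgroup: the derived state is whichever differs from the outgroup's state, so for II the derived state is '0', and for the remaining characters it is '1'.
I (derived state '1') is shared by all ingroup taxa — unites the whole ingroup.
II (derived state '0') is unique to Taxon 5 (autapomorphy; uninformative for grouping).
III (derived state '1') is unique to Taxon 8 (autapomorphy; uninformative for grouping).
IV (derived state '1') is shared by Taxon 3, Taxon 6, Taxon 8, and Taxon 9 — a synapomorphy uniting that clade.
Only Taxon 6 and Taxon 8 show the derived state '1' for V, supporting them as a clade.
Only Taxon 6, Taxon 8, and Taxon 9 show the derived state '1' for VI, supporting them as a clade.
VII groups Taxon 5 and Taxon 8, which is incompatible with the clades supported by the remaining characters; treating it as convergent (homoplasy) costs fewer steps than any alternative tree.
Most parsimonious ingroup topology: (((Taxon 9,(Taxon 6,Taxon 8)),Taxon 3),Taxon 5).
Taxon 6 and Taxon 8 form a cherry on this tree, so they are sister taxa.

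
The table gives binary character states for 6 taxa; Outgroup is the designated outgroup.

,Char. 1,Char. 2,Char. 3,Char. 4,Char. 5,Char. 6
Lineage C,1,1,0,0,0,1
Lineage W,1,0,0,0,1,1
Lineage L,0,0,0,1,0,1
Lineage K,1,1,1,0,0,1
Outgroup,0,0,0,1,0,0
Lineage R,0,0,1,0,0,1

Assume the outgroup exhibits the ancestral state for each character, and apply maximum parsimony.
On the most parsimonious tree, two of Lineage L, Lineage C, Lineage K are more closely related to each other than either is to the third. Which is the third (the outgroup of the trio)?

Character polarity is set by the outgroup: the derived state is whichever differs from the outgroup's state, so for Char. 4 the derived state is '0', and for the remaining characters it is '1'.
Only Lineage C, Lineage K, and Lineage W show the derived state '1' for Char. 1, supporting them as a clade.
Char. 2 (derived state '1') is shared by Lineage C and Lineage K — a synapomorphy uniting that clade.
Char. 3 (state '1') occurs in Lineage K and Lineage R but conflicts with the nesting implied by the other characters — most parsimoniously interpreted as homoplasy.
Char. 4 (derived state '0') is shared by Lineage C, Lineage K, Lineage R, and Lineage W — a synapomorphy uniting that clade.
Char. 5 (derived state '1') is unique to Lineage W (autapomorphy; uninformative for grouping).
Char. 6 (derived state '1') is shared by all ingroup taxa — unites the whole ingroup.
Most parsimonious ingroup topology: (Lineage L,(((Lineage C,Lineage K),Lineage W),Lineage R)).
Lineage K and Lineage C share a more recent common ancestor with each other than either does with Lineage L, so Lineage L is the least closely related of the three.

Lineage L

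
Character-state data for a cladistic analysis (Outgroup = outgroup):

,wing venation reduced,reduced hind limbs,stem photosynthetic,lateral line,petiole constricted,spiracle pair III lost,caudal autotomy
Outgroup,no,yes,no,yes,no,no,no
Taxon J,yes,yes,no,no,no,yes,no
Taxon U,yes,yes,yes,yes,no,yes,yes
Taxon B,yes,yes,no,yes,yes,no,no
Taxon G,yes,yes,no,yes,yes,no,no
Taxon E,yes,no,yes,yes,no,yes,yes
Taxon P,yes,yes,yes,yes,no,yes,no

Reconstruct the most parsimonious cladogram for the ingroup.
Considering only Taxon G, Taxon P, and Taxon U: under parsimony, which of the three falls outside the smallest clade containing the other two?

Taxon G

Character polarity is set by the outgroup: the derived state is whichever differs from the outgroup's state, so for reduced hind limbs, lateral line the derived state is 'no', and for the remaining characters it is 'yes'.
All ingroup taxa share the derived state 'yes' for wing venation reduced; it defines the ingroup but does not resolve relationships within it.
reduced hind limbs: derived state 'no' in Taxon E only — an autapomorphy, so it tells us nothing about relationships among taxa.
Only Taxon E, Taxon P, and Taxon U show the derived state 'yes' for stem photosynthetic, supporting them as a clade.
lateral line: derived state 'no' in Taxon J only — an autapomorphy, so it tells us nothing about relationships among taxa.
petiole constricted (derived state 'yes') is shared by Taxon B and Taxon G — a synapomorphy uniting that clade.
spiracle pair III lost (derived state 'yes') is shared by Taxon E, Taxon J, Taxon P, and Taxon U — a synapomorphy uniting that clade.
caudal autotomy (derived state 'yes') is shared by Taxon E and Taxon U — a synapomorphy uniting that clade.
Most parsimonious ingroup topology: ((Taxon J,((Taxon U,Taxon E),Taxon P)),(Taxon B,Taxon G)).
Taxon U and Taxon P share a more recent common ancestor with each other than either does with Taxon G, so Taxon G is the least closely related of the three.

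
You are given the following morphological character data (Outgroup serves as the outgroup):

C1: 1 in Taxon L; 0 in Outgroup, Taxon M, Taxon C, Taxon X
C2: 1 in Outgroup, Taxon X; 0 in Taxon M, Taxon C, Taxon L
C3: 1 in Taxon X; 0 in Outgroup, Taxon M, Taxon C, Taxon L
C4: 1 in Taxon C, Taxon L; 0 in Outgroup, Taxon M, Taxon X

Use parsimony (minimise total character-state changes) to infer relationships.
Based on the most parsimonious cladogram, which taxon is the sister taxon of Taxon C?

Character polarity is set by the outgroup: the derived state is whichever differs from the outgroup's state, so for C2 the derived state is '0', and for the remaining characters it is '1'.
C1 (derived state '1') is unique to Taxon L (autapomorphy; uninformative for grouping).
Only Taxon C, Taxon L, and Taxon M show the derived state '0' for C2, supporting them as a clade.
C3: derived state '1' in Taxon X only — an autapomorphy, so it tells us nothing about relationships among taxa.
C4 (derived state '1') is shared by Taxon C and Taxon L — a synapomorphy uniting that clade.
Most parsimonious ingroup topology: ((Taxon M,(Taxon C,Taxon L)),Taxon X).
Taxon C and Taxon L form a cherry on this tree, so they are sister taxa.

Taxon L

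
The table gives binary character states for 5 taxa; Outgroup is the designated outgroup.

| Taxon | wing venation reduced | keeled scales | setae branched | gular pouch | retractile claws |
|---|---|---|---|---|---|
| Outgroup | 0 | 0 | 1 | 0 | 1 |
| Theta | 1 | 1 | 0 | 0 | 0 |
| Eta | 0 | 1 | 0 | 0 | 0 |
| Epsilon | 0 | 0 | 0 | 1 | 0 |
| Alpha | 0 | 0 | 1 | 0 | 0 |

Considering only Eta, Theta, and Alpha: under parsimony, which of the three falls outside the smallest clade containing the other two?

Alpha

Character polarity is set by the outgroup: the derived state is whichever differs from the outgroup's state, so for setae branched, retractile claws the derived state is '0', and for the remaining characters it is '1'.
wing venation reduced: derived state '1' in Theta only — an autapomorphy, so it tells us nothing about relationships among taxa.
keeled scales: derived state '1' in Eta and Theta only — synapomorphy for {Eta, Theta}.
setae branched (derived state '0') is shared by Epsilon, Eta, and Theta — a synapomorphy uniting that clade.
gular pouch (derived state '1') is unique to Epsilon (autapomorphy; uninformative for grouping).
All ingroup taxa share the derived state '0' for retractile claws; it defines the ingroup but does not resolve relationships within it.
Most parsimonious ingroup topology: (((Theta,Eta),Epsilon),Alpha).
Eta and Theta share a more recent common ancestor with each other than either does with Alpha, so Alpha is the least closely related of the three.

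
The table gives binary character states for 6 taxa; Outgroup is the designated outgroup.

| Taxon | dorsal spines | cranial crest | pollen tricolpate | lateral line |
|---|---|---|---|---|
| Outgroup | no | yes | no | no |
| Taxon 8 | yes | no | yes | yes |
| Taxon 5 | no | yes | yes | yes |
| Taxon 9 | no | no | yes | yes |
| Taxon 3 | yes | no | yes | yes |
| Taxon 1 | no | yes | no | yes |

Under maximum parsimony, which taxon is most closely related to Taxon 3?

Taxon 8

Character polarity is set by the outgroup: the derived state is whichever differs from the outgroup's state, so for cranial crest the derived state is 'no', and for the remaining characters it is 'yes'.
Only Taxon 3 and Taxon 8 show the derived state 'yes' for dorsal spines, supporting them as a clade.
Only Taxon 3, Taxon 8, and Taxon 9 show the derived state 'no' for cranial crest, supporting them as a clade.
pollen tricolpate: derived state 'yes' in Taxon 3, Taxon 5, Taxon 8, and Taxon 9 only — synapomorphy for {Taxon 3, Taxon 5, Taxon 8, Taxon 9}.
lateral line (derived state 'yes') is shared by all ingroup taxa — unites the whole ingroup.
Most parsimonious ingroup topology: ((((Taxon 8,Taxon 3),Taxon 9),Taxon 5),Taxon 1).
Taxon 3 and Taxon 8 form a cherry on this tree, so they are sister taxa.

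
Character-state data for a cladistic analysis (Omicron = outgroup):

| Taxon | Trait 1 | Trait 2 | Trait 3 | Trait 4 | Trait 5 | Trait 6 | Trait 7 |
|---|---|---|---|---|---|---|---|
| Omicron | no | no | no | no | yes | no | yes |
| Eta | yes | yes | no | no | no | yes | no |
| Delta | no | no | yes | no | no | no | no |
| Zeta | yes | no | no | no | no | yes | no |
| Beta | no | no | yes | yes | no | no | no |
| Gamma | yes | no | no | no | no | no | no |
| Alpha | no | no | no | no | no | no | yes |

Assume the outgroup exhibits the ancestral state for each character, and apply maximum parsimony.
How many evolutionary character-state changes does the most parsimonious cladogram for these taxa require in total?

7

Character polarity is set by the outgroup: the derived state is whichever differs from the outgroup's state, so for Trait 5, Trait 7 the derived state is 'no', and for the remaining characters it is 'yes'.
Trait 1: derived state 'yes' in Eta, Gamma, and Zeta only — synapomorphy for {Eta, Gamma, Zeta}.
Trait 2: derived state 'yes' in Eta only — an autapomorphy, so it tells us nothing about relationships among taxa.
Trait 3: derived state 'yes' in Beta and Delta only — synapomorphy for {Beta, Delta}.
Trait 4 (derived state 'yes') is unique to Beta (autapomorphy; uninformative for grouping).
Trait 5 (derived state 'no') is shared by all ingroup taxa — unites the whole ingroup.
Only Eta and Zeta show the derived state 'yes' for Trait 6, supporting them as a clade.
Trait 7: derived state 'no' in Beta, Delta, Eta, Gamma, and Zeta only — synapomorphy for {Beta, Delta, Eta, Gamma, Zeta}.
Most parsimonious ingroup topology: ((((Eta,Zeta),Gamma),(Delta,Beta)),Alpha).
Changes per character on this tree: Trait 1: 1; Trait 2: 1; Trait 3: 1; Trait 4: 1; Trait 5: 1; Trait 6: 1; Trait 7: 1.
Total = 7.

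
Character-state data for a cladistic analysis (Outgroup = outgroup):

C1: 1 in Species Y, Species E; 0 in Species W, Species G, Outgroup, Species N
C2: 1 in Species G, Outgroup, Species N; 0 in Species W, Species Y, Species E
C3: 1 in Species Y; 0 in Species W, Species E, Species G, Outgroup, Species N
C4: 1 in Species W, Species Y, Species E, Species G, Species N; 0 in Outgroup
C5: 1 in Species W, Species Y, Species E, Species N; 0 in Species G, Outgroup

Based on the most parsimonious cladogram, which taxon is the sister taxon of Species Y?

Character polarity is set by the outgroup: the derived state is whichever differs from the outgroup's state, so for C2 the derived state is '0', and for the remaining characters it is '1'.
C1 (derived state '1') is shared by Species E and Species Y — a synapomorphy uniting that clade.
Only Species E, Species W, and Species Y show the derived state '0' for C2, supporting them as a clade.
C3 (derived state '1') is unique to Species Y (autapomorphy; uninformative for grouping).
C4 (derived state '1') is shared by all ingroup taxa — unites the whole ingroup.
C5: derived state '1' in Species E, Species N, Species W, and Species Y only — synapomorphy for {Species E, Species N, Species W, Species Y}.
Most parsimonious ingroup topology: ((((Species Y,Species E),Species W),Species N),Species G).
Species Y and Species E form a cherry on this tree, so they are sister taxa.

Species E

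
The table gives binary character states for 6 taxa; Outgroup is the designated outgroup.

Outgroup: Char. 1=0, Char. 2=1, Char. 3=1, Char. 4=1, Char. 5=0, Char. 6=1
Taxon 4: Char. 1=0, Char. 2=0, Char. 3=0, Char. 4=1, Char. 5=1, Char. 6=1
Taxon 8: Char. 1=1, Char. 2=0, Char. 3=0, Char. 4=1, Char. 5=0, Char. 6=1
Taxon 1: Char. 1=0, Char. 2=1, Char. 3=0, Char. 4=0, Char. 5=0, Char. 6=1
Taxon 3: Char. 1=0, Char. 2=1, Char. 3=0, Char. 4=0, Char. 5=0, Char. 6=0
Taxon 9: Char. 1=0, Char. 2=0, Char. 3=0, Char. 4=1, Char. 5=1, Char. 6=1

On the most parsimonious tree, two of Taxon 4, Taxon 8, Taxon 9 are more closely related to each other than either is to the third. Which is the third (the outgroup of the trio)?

Character polarity is set by the outgroup: the derived state is whichever differs from the outgroup's state, so for Char. 2, Char. 3, Char. 4, Char. 6 the derived state is '0', and for the remaining characters it is '1'.
Char. 1: derived state '1' in Taxon 8 only — an autapomorphy, so it tells us nothing about relationships among taxa.
Only Taxon 4, Taxon 8, and Taxon 9 show the derived state '0' for Char. 2, supporting them as a clade.
All ingroup taxa share the derived state '0' for Char. 3; it defines the ingroup but does not resolve relationships within it.
Char. 4 (derived state '0') is shared by Taxon 1 and Taxon 3 — a synapomorphy uniting that clade.
Char. 5 (derived state '1') is shared by Taxon 4 and Taxon 9 — a synapomorphy uniting that clade.
Char. 6: derived state '0' in Taxon 3 only — an autapomorphy, so it tells us nothing about relationships among taxa.
Most parsimonious ingroup topology: (((Taxon 4,Taxon 9),Taxon 8),(Taxon 1,Taxon 3)).
Taxon 4 and Taxon 9 share a more recent common ancestor with each other than either does with Taxon 8, so Taxon 8 is the least closely related of the three.

Taxon 8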